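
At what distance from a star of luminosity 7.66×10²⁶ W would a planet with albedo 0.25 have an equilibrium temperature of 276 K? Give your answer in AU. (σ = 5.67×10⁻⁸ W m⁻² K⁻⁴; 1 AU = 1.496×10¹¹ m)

d ≈ 1.25 AU

From T_eq⁴ = L(1−A)/(16πσd²): d = √[L(1−A)/(16πσT_eq⁴)].
d = √[7.66×10²⁶ × 0.75 / (16π × 5.67×10⁻⁸ × (276)⁴)] = 1.86×10¹¹ m = 1.25 AU.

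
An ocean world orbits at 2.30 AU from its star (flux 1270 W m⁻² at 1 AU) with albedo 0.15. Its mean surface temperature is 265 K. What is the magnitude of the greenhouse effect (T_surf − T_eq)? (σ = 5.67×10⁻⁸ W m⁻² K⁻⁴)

S = 1270/2.30² = 240.1 W m⁻².
T_eq = [S(1−A)/(4σ)]^(1/4) = [240.1×0.85/(4×5.67×10⁻⁸)]^(1/4) = 173.2 K.
ΔT = T_surf − T_eq = 265 − 173.2.

ΔT ≈ 91.8 K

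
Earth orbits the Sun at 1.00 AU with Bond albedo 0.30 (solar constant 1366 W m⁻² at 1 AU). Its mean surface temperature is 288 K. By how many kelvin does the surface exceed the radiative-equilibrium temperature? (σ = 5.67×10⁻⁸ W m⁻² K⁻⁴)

ΔT ≈ 33.2 K

S = 1366/1.00² = 1366 W m⁻².
T_eq = [S(1−A)/(4σ)]^(1/4) = [1366×0.70/(4×5.67×10⁻⁸)]^(1/4) = 254.8 K.
ΔT = T_surf − T_eq = 288 − 254.8.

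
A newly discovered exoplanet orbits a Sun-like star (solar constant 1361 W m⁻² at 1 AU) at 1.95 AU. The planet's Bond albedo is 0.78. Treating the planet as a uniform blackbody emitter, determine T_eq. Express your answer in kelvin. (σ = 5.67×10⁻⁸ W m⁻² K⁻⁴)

T_eq ≈ 137 K

Flux at 1.95 AU: S = 1361/1.95² = 358 W m⁻².
Energy balance: absorbed = emitted ⇒ πR²·S(1−A) = 4πR²·σT_eq⁴, so T_eq⁴ = S(1−A)/(4σ).
T_eq = [358 × 0.22 / (4 × 5.67×10⁻⁸)]^(1/4) = (3.47×10⁸)^(1/4) = 137 K.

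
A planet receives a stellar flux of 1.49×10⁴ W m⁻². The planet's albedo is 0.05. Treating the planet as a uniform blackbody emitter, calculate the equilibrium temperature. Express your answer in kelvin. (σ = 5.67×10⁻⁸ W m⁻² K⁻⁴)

T_eq ≈ 500 K

Energy balance: absorbed = emitted ⇒ πR²·S(1−A) = 4πR²·σT_eq⁴, so T_eq⁴ = S(1−A)/(4σ).
T_eq = [1.49×10⁴ × 0.95 / (4 × 5.67×10⁻⁸)]^(1/4) = (6.24×10¹⁰)^(1/4) = 500 K.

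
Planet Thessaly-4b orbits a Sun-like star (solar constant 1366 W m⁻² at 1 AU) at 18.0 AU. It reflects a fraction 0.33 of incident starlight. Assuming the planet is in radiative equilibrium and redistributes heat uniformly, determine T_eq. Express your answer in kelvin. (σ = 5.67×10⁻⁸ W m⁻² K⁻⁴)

T_eq ≈ 59.4 K

Flux at 18.0 AU: S = 1366/18.0² = 4.22 W m⁻².
Energy balance: absorbed = emitted ⇒ πR²·S(1−A) = 4πR²·σT_eq⁴, so T_eq⁴ = S(1−A)/(4σ).
T_eq = [4.22 × 0.67 / (4 × 5.67×10⁻⁸)]^(1/4) = (1.25×10⁷)^(1/4) = 59.4 K.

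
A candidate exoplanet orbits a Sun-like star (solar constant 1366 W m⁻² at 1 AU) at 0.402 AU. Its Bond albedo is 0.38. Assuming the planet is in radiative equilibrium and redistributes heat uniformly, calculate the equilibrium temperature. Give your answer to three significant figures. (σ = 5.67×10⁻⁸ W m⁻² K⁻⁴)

Flux at 0.402 AU: S = 1366/0.402² = 8450 W m⁻².
Energy balance: absorbed = emitted ⇒ πR²·S(1−A) = 4πR²·σT_eq⁴, so T_eq⁴ = S(1−A)/(4σ).
T_eq = [8450 × 0.62 / (4 × 5.67×10⁻⁸)]^(1/4) = (2.31×10¹⁰)^(1/4) = 390 K.

T_eq ≈ 390 K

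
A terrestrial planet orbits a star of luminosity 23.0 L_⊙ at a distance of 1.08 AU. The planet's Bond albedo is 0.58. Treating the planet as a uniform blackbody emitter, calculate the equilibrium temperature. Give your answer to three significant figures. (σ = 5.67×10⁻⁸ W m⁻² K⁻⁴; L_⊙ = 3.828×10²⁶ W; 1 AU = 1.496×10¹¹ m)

d = 1.08 AU = 1.62×10¹¹ m.
L = 23.0 × 3.828×10²⁶ = 8.80×10²⁷ W.
Flux: S = L/(4πd²) = 8.80×10²⁷/(4π×(1.62×10¹¹)²) = 2.68×10⁴ W m⁻².
Energy balance: absorbed = emitted ⇒ πR²·S(1−A) = 4πR²·σT_eq⁴, so T_eq⁴ = S(1−A)/(4σ).
T_eq = [2.68×10⁴ × 0.42 / (4 × 5.67×10⁻⁸)]^(1/4) = (4.97×10¹⁰)^(1/4) = 472 K.

T_eq ≈ 472 K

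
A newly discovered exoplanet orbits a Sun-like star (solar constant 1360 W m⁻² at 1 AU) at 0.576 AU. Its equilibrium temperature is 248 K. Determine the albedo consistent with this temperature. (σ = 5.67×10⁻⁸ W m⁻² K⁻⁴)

Flux at 0.576 AU: S = 1360/0.576² = 4100 W m⁻².
From T_eq⁴ = S(1−A)/(4σ): 1−A = 4σT_eq⁴/S.
1−A = 4 × 5.67×10⁻⁸ × (248)⁴ / 4100 = 0.209.

A ≈ 0.79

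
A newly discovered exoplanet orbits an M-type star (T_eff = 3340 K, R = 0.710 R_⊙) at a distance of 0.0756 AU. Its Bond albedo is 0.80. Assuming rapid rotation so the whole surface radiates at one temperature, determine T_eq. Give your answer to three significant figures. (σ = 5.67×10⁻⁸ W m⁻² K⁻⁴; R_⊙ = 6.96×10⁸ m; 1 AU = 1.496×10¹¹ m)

R_⋆ = 0.710 × 6.96×10⁸ = 4.94×10⁸ m.
d = 0.0756 AU = 1.13×10¹⁰ m.
L = 4πR_⋆²σT_⋆⁴ = 4π(4.94×10⁸)² × 5.67×10⁻⁸ × (3340)⁴ = 2.17×10²⁵ W.
S = L/(4πd²) = 1.35×10⁴ W m⁻².
Energy balance: absorbed = emitted ⇒ πR²·S(1−A) = 4πR²·σT_eq⁴, so T_eq⁴ = S(1−A)/(4σ).
T_eq = [1.35×10⁴ × 0.20 / (4 × 5.67×10⁻⁸)]^(1/4) = (1.19×10¹⁰)^(1/4) = 330 K.

T_eq ≈ 330 K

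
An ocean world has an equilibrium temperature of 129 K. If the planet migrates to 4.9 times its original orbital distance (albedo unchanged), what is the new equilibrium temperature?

T_eq ∝ L^(1/4) · d^(−1/2).
T′ = 129 / 4.9^(1/2) = 58.3 K.

T_eq ≈ 58.3 K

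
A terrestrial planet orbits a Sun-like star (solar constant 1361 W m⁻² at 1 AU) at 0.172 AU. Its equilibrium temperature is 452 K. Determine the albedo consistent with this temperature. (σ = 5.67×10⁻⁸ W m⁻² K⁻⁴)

Flux at 0.172 AU: S = 1361/0.172² = 4.60×10⁴ W m⁻².
From T_eq⁴ = S(1−A)/(4σ): 1−A = 4σT_eq⁴/S.
1−A = 4 × 5.67×10⁻⁸ × (452)⁴ / 4.60×10⁴ = 0.206.

A ≈ 0.79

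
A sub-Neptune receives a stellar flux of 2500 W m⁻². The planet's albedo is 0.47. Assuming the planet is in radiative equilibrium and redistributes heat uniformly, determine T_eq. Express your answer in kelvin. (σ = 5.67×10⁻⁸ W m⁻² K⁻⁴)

Energy balance: absorbed = emitted ⇒ πR²·S(1−A) = 4πR²·σT_eq⁴, so T_eq⁴ = S(1−A)/(4σ).
T_eq = [2500 × 0.53 / (4 × 5.67×10⁻⁸)]^(1/4) = (5.84×10⁹)^(1/4) = 276 K.

T_eq ≈ 276 K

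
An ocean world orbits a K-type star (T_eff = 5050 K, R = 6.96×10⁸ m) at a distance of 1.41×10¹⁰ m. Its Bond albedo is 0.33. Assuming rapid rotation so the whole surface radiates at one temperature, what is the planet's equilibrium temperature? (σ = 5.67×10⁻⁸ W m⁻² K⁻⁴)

L = 4πR_⋆²σT_⋆⁴ = 4π(6.96×10⁸)² × 5.67×10⁻⁸ × (5050)⁴ = 2.24×10²⁶ W.
S = L/(4πd²) = 8.99×10⁴ W m⁻².
Energy balance: absorbed = emitted ⇒ πR²·S(1−A) = 4πR²·σT_eq⁴, so T_eq⁴ = S(1−A)/(4σ).
T_eq = [8.99×10⁴ × 0.67 / (4 × 5.67×10⁻⁸)]^(1/4) = (2.65×10¹¹)^(1/4) = 718 K.

T_eq ≈ 718 K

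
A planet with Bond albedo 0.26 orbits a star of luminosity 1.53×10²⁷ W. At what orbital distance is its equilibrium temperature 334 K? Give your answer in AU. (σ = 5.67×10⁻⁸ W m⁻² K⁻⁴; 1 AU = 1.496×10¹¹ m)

d ≈ 1.19 AU

From T_eq⁴ = L(1−A)/(16πσd²): d = √[L(1−A)/(16πσT_eq⁴)].
d = √[1.53×10²⁷ × 0.74 / (16π × 5.67×10⁻⁸ × (334)⁴)] = 1.79×10¹¹ m = 1.19 AU.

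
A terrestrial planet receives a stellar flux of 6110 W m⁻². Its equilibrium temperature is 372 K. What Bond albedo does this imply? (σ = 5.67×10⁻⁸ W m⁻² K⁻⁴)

From T_eq⁴ = S(1−A)/(4σ): 1−A = 4σT_eq⁴/S.
1−A = 4 × 5.67×10⁻⁸ × (372)⁴ / 6110 = 0.711.

A ≈ 0.29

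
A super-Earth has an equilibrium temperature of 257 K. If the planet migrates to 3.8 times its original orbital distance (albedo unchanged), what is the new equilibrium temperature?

T_eq ≈ 132 K

T_eq ∝ L^(1/4) · d^(−1/2).
T′ = 257 / 3.8^(1/2) = 132 K.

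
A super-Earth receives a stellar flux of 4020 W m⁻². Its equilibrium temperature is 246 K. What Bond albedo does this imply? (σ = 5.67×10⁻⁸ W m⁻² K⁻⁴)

A ≈ 0.79

From T_eq⁴ = S(1−A)/(4σ): 1−A = 4σT_eq⁴/S.
1−A = 4 × 5.67×10⁻⁸ × (246)⁴ / 4020 = 0.207.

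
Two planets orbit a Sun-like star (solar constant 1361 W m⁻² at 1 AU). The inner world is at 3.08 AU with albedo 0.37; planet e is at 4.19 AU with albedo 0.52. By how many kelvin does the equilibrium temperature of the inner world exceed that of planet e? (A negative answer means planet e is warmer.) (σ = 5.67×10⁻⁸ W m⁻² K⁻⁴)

ΔT ≈ 28.1 K

T_eq = [S₀(1−A)/(4σd²)]^(1/4), so T ∝ (1−A)^(1/4) / √d.
T₁ = [1361×0.63/(4×5.67×10⁻⁸×3.08²)]^(1/4) = 141.29 K.
T₂ = [1361×0.48/(4×5.67×10⁻⁸×4.19²)]^(1/4) = 113.18 K.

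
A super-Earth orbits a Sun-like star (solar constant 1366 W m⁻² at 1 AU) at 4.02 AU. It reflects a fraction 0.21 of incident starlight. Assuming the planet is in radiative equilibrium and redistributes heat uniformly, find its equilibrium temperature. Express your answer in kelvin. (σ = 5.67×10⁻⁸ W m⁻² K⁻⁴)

Flux at 4.02 AU: S = 1366/4.02² = 84.5 W m⁻².
Energy balance: absorbed = emitted ⇒ πR²·S(1−A) = 4πR²·σT_eq⁴, so T_eq⁴ = S(1−A)/(4σ).
T_eq = [84.5 × 0.79 / (4 × 5.67×10⁻⁸)]^(1/4) = (2.94×10⁸)^(1/4) = 131 K.

T_eq ≈ 131 K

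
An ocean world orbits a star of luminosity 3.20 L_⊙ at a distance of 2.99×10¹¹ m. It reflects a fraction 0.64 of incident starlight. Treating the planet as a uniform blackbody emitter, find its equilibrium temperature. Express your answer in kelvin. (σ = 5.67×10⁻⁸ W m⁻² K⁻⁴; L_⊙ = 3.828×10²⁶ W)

T_eq ≈ 204 K

L = 3.20 × 3.828×10²⁶ = 1.22×10²⁷ W.
Flux: S = L/(4πd²) = 1.22×10²⁷/(4π×(2.99×10¹¹)²) = 1090 W m⁻².
Energy balance: absorbed = emitted ⇒ πR²·S(1−A) = 4πR²·σT_eq⁴, so T_eq⁴ = S(1−A)/(4σ).
T_eq = [1090 × 0.36 / (4 × 5.67×10⁻⁸)]^(1/4) = (1.73×10⁹)^(1/4) = 204 K.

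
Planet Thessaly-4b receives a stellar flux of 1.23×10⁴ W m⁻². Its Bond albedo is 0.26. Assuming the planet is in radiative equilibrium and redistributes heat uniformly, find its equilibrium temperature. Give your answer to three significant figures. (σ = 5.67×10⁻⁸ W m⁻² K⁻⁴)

T_eq ≈ 448 K

Energy balance: absorbed = emitted ⇒ πR²·S(1−A) = 4πR²·σT_eq⁴, so T_eq⁴ = S(1−A)/(4σ).
T_eq = [1.23×10⁴ × 0.74 / (4 × 5.67×10⁻⁸)]^(1/4) = (4.01×10¹⁰)^(1/4) = 448 K.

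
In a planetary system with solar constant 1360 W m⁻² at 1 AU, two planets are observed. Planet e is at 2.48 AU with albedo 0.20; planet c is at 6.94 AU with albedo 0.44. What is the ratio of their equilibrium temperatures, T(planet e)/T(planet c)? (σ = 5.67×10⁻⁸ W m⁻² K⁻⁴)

T₁/T₂ ≈ 1.829

T_eq = [S₀(1−A)/(4σd²)]^(1/4), so T ∝ (1−A)^(1/4) / √d.
T₁ = [1360×0.80/(4×5.67×10⁻⁸×2.48²)]^(1/4) = 167.12 K.
T₂ = [1360×0.56/(4×5.67×10⁻⁸×6.94²)]^(1/4) = 91.38 K.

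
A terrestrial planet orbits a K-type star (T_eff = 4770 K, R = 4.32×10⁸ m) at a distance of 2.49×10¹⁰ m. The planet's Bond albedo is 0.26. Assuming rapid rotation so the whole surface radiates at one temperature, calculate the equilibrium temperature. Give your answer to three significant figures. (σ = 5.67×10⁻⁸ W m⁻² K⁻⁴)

L = 4πR_⋆²σT_⋆⁴ = 4π(4.32×10⁸)² × 5.67×10⁻⁸ × (4770)⁴ = 6.88×10²⁵ W.
S = L/(4πd²) = 8840 W m⁻².
Energy balance: absorbed = emitted ⇒ πR²·S(1−A) = 4πR²·σT_eq⁴, so T_eq⁴ = S(1−A)/(4σ).
T_eq = [8840 × 0.74 / (4 × 5.67×10⁻⁸)]^(1/4) = (2.88×10¹⁰)^(1/4) = 412 K.

T_eq ≈ 412 K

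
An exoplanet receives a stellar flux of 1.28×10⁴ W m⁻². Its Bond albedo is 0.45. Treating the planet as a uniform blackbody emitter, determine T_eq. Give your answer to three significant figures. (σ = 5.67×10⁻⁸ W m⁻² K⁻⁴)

T_eq ≈ 420 K

Energy balance: absorbed = emitted ⇒ πR²·S(1−A) = 4πR²·σT_eq⁴, so T_eq⁴ = S(1−A)/(4σ).
T_eq = [1.28×10⁴ × 0.55 / (4 × 5.67×10⁻⁸)]^(1/4) = (3.10×10¹⁰)^(1/4) = 420 K.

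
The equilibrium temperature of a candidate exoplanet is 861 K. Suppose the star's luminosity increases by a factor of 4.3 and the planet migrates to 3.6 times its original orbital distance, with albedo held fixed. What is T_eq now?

T_eq ≈ 653 K

T_eq ∝ L^(1/4) · d^(−1/2).
T′ = 861 × 4.3^(1/4) / 3.6^(1/2) = 653 K.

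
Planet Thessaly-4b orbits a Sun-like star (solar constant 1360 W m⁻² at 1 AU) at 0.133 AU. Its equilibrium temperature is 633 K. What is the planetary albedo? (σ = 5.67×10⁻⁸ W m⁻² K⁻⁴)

Flux at 0.133 AU: S = 1360/0.133² = 7.69×10⁴ W m⁻².
From T_eq⁴ = S(1−A)/(4σ): 1−A = 4σT_eq⁴/S.
1−A = 4 × 5.67×10⁻⁸ × (633)⁴ / 7.69×10⁴ = 0.474.

A ≈ 0.53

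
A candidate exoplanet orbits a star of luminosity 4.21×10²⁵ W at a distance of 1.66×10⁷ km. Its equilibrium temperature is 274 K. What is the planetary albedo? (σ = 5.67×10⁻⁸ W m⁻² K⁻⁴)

A ≈ 0.89

d = 1.66×10⁷ km = 1.66×10¹⁰ m.
Flux: S = L/(4πd²) = 4.21×10²⁵/(4π×(1.66×10¹⁰)²) = 1.22×10⁴ W m⁻².
From T_eq⁴ = S(1−A)/(4σ): 1−A = 4σT_eq⁴/S.
1−A = 4 × 5.67×10⁻⁸ × (274)⁴ / 1.22×10⁴ = 0.105.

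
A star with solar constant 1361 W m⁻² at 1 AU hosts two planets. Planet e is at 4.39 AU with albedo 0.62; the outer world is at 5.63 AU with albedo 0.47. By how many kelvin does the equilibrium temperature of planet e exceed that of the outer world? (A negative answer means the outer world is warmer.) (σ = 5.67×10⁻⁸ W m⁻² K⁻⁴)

T_eq = [S₀(1−A)/(4σd²)]^(1/4), so T ∝ (1−A)^(1/4) / √d.
T₁ = [1361×0.38/(4×5.67×10⁻⁸×4.39²)]^(1/4) = 104.30 K.
T₂ = [1361×0.53/(4×5.67×10⁻⁸×5.63²)]^(1/4) = 100.08 K.

ΔT ≈ 4.2 K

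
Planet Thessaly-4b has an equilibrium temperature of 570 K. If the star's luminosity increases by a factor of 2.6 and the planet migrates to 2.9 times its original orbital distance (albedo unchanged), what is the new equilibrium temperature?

T_eq ∝ L^(1/4) · d^(−1/2).
T′ = 570 × 2.6^(1/4) / 2.9^(1/2) = 425 K.

T_eq ≈ 425 K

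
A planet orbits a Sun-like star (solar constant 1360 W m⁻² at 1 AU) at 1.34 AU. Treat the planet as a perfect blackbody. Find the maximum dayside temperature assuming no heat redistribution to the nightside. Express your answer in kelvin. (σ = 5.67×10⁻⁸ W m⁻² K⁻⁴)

T_ss ≈ 340 K

Flux at 1.34 AU: S = 1360/1.34² = 757 W m⁻².
With no redistribution each surface element balances locally: S(1−A) = σT⁴.
T = [757 × 1.00 / 5.67×10⁻⁸]^(1/4) = (1.34×10¹⁰)^(1/4) = 340 K.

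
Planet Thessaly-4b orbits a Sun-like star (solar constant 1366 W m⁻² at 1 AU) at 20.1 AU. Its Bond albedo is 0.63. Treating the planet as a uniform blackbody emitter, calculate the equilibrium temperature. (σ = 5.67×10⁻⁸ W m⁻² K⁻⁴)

Flux at 20.1 AU: S = 1366/20.1² = 3.38 W m⁻².
Energy balance: absorbed = emitted ⇒ πR²·S(1−A) = 4πR²·σT_eq⁴, so T_eq⁴ = S(1−A)/(4σ).
T_eq = [3.38 × 0.37 / (4 × 5.67×10⁻⁸)]^(1/4) = (5.52×10⁶)^(1/4) = 48.5 K.

T_eq ≈ 48.5 K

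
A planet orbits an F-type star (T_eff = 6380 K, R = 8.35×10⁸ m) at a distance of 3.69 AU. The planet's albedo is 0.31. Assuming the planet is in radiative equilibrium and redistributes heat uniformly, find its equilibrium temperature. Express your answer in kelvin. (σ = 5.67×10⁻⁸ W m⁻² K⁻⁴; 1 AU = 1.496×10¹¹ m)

d = 3.69 AU = 5.52×10¹¹ m.
L = 4πR_⋆²σT_⋆⁴ = 4π(8.35×10⁸)² × 5.67×10⁻⁸ × (6380)⁴ = 8.23×10²⁶ W.
S = L/(4πd²) = 215 W m⁻².
Energy balance: absorbed = emitted ⇒ πR²·S(1−A) = 4πR²·σT_eq⁴, so T_eq⁴ = S(1−A)/(4σ).
T_eq = [215 × 0.69 / (4 × 5.67×10⁻⁸)]^(1/4) = (6.54×10⁸)^(1/4) = 160 K.

T_eq ≈ 160 K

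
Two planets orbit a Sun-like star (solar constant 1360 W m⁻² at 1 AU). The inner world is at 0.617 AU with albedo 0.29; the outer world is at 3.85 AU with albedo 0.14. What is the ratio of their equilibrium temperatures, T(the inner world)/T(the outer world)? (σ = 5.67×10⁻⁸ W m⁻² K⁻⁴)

T_eq = [S₀(1−A)/(4σd²)]^(1/4), so T ∝ (1−A)^(1/4) / √d.
T₁ = [1360×0.71/(4×5.67×10⁻⁸×0.617²)]^(1/4) = 325.20 K.
T₂ = [1360×0.86/(4×5.67×10⁻⁸×3.85²)]^(1/4) = 136.57 K.

T₁/T₂ ≈ 2.381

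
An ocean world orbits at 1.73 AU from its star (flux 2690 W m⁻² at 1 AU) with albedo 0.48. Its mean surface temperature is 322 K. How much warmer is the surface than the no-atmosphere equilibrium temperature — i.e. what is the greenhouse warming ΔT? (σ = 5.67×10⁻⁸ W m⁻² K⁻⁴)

S = 2690/1.73² = 898.8 W m⁻².
T_eq = [S(1−A)/(4σ)]^(1/4) = [898.8×0.52/(4×5.67×10⁻⁸)]^(1/4) = 213.1 K.
ΔT = T_surf − T_eq = 322 − 213.1.

ΔT ≈ 108.9 K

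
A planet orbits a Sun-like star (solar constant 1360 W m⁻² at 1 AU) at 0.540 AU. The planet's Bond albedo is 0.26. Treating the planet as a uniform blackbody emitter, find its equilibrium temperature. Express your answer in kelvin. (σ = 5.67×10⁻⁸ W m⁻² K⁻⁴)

T_eq ≈ 351 K

Flux at 0.540 AU: S = 1360/0.540² = 4660 W m⁻².
Energy balance: absorbed = emitted ⇒ πR²·S(1−A) = 4πR²·σT_eq⁴, so T_eq⁴ = S(1−A)/(4σ).
T_eq = [4660 × 0.74 / (4 × 5.67×10⁻⁸)]^(1/4) = (1.52×10¹⁰)^(1/4) = 351 K.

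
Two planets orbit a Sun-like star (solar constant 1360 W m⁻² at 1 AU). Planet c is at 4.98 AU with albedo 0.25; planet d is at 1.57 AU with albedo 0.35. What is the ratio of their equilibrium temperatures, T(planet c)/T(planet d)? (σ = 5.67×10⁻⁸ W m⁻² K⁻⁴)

T_eq = [S₀(1−A)/(4σd²)]^(1/4), so T ∝ (1−A)^(1/4) / √d.
T₁ = [1360×0.75/(4×5.67×10⁻⁸×4.98²)]^(1/4) = 116.04 K.
T₂ = [1360×0.65/(4×5.67×10⁻⁸×1.57²)]^(1/4) = 199.41 K.

T₁/T₂ ≈ 0.582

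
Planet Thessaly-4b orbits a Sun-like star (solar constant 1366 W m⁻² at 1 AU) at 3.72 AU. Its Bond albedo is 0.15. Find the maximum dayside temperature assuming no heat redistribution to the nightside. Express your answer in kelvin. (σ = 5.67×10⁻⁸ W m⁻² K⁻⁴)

T_ss ≈ 196 K

Flux at 3.72 AU: S = 1366/3.72² = 98.7 W m⁻².
With no redistribution each surface element balances locally: S(1−A) = σT⁴.
T = [98.7 × 0.85 / 5.67×10⁻⁸]^(1/4) = (1.48×10⁹)^(1/4) = 196 K.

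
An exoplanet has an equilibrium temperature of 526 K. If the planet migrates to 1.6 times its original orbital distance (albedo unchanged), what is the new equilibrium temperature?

T_eq ∝ L^(1/4) · d^(−1/2).
T′ = 526 / 1.6^(1/2) = 416 K.

T_eq ≈ 416 K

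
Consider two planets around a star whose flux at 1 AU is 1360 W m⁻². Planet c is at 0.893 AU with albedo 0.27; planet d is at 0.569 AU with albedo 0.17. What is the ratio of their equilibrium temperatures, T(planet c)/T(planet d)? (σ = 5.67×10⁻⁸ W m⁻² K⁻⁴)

T₁/T₂ ≈ 0.773

T_eq = [S₀(1−A)/(4σd²)]^(1/4), so T ∝ (1−A)^(1/4) / √d.
T₁ = [1360×0.73/(4×5.67×10⁻⁸×0.893²)]^(1/4) = 272.19 K.
T₂ = [1360×0.83/(4×5.67×10⁻⁸×0.569²)]^(1/4) = 352.12 K.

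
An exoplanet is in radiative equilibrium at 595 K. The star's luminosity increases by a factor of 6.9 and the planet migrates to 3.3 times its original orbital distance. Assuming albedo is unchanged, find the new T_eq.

T_eq ∝ L^(1/4) · d^(−1/2).
T′ = 595 × 6.9^(1/4) / 3.3^(1/2) = 531 K.

T_eq ≈ 531 K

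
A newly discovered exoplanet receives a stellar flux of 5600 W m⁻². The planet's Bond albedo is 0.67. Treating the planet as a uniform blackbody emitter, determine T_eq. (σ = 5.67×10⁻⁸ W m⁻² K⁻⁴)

Energy balance: absorbed = emitted ⇒ πR²·S(1−A) = 4πR²·σT_eq⁴, so T_eq⁴ = S(1−A)/(4σ).
T_eq = [5600 × 0.33 / (4 × 5.67×10⁻⁸)]^(1/4) = (8.15×10⁹)^(1/4) = 300 K.

T_eq ≈ 300 K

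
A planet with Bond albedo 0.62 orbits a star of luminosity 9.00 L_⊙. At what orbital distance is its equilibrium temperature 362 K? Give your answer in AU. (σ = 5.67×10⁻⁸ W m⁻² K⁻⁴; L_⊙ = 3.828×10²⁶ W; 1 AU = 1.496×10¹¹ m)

d ≈ 1.09 AU

L = 9.00 × 3.828×10²⁶ = 3.45×10²⁷ W.
From T_eq⁴ = L(1−A)/(16πσd²): d = √[L(1−A)/(16πσT_eq⁴)].
d = √[3.45×10²⁷ × 0.38 / (16π × 5.67×10⁻⁸ × (362)⁴)] = 1.64×10¹¹ m = 1.09 AU.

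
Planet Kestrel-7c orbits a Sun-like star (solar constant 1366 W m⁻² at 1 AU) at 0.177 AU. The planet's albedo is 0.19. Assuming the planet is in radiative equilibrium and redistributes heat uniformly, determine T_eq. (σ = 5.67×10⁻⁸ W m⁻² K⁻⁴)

Flux at 0.177 AU: S = 1366/0.177² = 4.36×10⁴ W m⁻².
Energy balance: absorbed = emitted ⇒ πR²·S(1−A) = 4πR²·σT_eq⁴, so T_eq⁴ = S(1−A)/(4σ).
T_eq = [4.36×10⁴ × 0.81 / (4 × 5.67×10⁻⁸)]^(1/4) = (1.56×10¹¹)^(1/4) = 628 K.

T_eq ≈ 628 K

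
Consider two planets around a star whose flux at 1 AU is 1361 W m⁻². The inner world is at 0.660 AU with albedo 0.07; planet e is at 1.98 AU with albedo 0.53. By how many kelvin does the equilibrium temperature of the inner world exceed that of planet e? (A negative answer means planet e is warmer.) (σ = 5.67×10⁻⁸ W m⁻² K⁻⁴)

T_eq = [S₀(1−A)/(4σd²)]^(1/4), so T ∝ (1−A)^(1/4) / √d.
T₁ = [1361×0.93/(4×5.67×10⁻⁸×0.660²)]^(1/4) = 336.44 K.
T₂ = [1361×0.47/(4×5.67×10⁻⁸×1.98²)]^(1/4) = 163.77 K.

ΔT ≈ 172.7 K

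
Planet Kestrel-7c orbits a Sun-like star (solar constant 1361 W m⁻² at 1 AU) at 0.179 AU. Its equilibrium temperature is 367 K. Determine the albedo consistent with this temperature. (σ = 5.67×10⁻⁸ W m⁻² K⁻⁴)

A ≈ 0.90

Flux at 0.179 AU: S = 1361/0.179² = 4.25×10⁴ W m⁻².
From T_eq⁴ = S(1−A)/(4σ): 1−A = 4σT_eq⁴/S.
1−A = 4 × 5.67×10⁻⁸ × (367)⁴ / 4.25×10⁴ = 0.097.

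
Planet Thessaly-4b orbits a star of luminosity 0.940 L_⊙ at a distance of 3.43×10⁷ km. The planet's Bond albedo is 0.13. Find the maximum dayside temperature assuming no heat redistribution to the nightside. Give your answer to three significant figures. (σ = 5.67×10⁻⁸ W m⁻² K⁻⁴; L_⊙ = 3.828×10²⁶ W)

T_ss ≈ 782 K

d = 3.43×10⁷ km = 3.43×10¹⁰ m.
L = 0.940 × 3.828×10²⁶ = 3.60×10²⁶ W.
Flux: S = L/(4πd²) = 3.60×10²⁶/(4π×(3.43×10¹⁰)²) = 2.43×10⁴ W m⁻².
With no redistribution each surface element balances locally: S(1−A) = σT⁴.
T = [2.43×10⁴ × 0.87 / 5.67×10⁻⁸]^(1/4) = (3.73×10¹¹)^(1/4) = 782 K.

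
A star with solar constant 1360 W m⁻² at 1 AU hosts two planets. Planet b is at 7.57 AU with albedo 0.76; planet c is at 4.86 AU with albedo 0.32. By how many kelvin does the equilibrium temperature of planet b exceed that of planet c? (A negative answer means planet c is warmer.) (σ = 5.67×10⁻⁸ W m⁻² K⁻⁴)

T_eq = [S₀(1−A)/(4σd²)]^(1/4), so T ∝ (1−A)^(1/4) / √d.
T₁ = [1360×0.24/(4×5.67×10⁻⁸×7.57²)]^(1/4) = 70.79 K.
T₂ = [1360×0.68/(4×5.67×10⁻⁸×4.86²)]^(1/4) = 114.63 K.

ΔT ≈ -43.8 K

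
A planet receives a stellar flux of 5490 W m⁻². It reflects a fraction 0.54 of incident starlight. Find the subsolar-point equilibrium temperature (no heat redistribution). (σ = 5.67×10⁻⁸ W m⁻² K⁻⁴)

T_ss ≈ 459 K

At the subsolar point the surface absorbs S(1−A) and emits σT⁴ per unit area — no factor of 4, since only the local patch is in balance.
T = [5490 × 0.46 / 5.67×10⁻⁸]^(1/4) = (4.45×10¹⁰)^(1/4) = 459 K.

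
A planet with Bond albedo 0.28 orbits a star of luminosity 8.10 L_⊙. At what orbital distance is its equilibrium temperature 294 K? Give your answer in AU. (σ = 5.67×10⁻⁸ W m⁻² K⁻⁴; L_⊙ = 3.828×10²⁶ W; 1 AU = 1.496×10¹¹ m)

d ≈ 2.16 AU

L = 8.10 × 3.828×10²⁶ = 3.10×10²⁷ W.
From T_eq⁴ = L(1−A)/(16πσd²): d = √[L(1−A)/(16πσT_eq⁴)].
d = √[3.10×10²⁷ × 0.72 / (16π × 5.67×10⁻⁸ × (294)⁴)] = 3.24×10¹¹ m = 2.16 AU.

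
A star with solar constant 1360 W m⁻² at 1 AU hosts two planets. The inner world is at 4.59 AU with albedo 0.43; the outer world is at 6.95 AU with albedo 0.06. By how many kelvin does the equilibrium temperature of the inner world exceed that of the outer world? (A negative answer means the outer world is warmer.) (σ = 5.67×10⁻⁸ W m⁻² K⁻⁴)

ΔT ≈ 8.9 K

T_eq = [S₀(1−A)/(4σd²)]^(1/4), so T ∝ (1−A)^(1/4) / √d.
T₁ = [1360×0.57/(4×5.67×10⁻⁸×4.59²)]^(1/4) = 112.86 K.
T₂ = [1360×0.94/(4×5.67×10⁻⁸×6.95²)]^(1/4) = 103.94 K.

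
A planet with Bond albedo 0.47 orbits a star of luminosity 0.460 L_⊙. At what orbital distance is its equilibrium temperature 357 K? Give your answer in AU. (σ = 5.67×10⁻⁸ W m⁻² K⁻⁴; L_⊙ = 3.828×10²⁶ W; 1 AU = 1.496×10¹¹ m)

d ≈ 0.300 AU

L = 0.460 × 3.828×10²⁶ = 1.76×10²⁶ W.
From T_eq⁴ = L(1−A)/(16πσd²): d = √[L(1−A)/(16πσT_eq⁴)].
d = √[1.76×10²⁶ × 0.53 / (16π × 5.67×10⁻⁸ × (357)⁴)] = 4.49×10¹⁰ m = 0.300 AU.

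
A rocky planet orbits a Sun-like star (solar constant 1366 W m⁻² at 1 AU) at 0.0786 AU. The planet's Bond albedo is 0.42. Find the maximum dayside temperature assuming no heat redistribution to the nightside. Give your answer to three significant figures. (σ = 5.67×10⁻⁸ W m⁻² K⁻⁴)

T_ss ≈ 1230 K

Flux at 0.0786 AU: S = 1366/0.0786² = 2.21×10⁵ W m⁻².
With no redistribution each surface element balances locally: S(1−A) = σT⁴.
T = [2.21×10⁵ × 0.58 / 5.67×10⁻⁸]^(1/4) = (2.26×10¹²)^(1/4) = 1230 K.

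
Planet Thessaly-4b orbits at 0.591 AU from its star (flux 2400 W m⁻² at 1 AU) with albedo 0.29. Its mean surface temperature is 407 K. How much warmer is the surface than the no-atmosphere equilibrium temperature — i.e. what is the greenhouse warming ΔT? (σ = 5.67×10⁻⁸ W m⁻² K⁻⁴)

ΔT ≈ 24.0 K

S = 2400/0.591² = 6871 W m⁻².
T_eq = [S(1−A)/(4σ)]^(1/4) = [6871×0.71/(4×5.67×10⁻⁸)]^(1/4) = 383.0 K.
ΔT = T_surf − T_eq = 407 − 383.0.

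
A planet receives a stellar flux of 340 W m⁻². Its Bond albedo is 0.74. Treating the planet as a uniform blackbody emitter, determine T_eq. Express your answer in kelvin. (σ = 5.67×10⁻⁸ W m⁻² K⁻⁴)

Energy balance: absorbed = emitted ⇒ πR²·S(1−A) = 4πR²·σT_eq⁴, so T_eq⁴ = S(1−A)/(4σ).
T_eq = [340 × 0.26 / (4 × 5.67×10⁻⁸)]^(1/4) = (3.90×10⁸)^(1/4) = 141 K.

T_eq ≈ 141 K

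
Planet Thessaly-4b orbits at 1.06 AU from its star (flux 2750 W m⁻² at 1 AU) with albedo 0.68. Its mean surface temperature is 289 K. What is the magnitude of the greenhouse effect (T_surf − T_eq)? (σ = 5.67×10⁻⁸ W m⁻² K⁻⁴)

S = 2750/1.06² = 2447 W m⁻².
T_eq = [S(1−A)/(4σ)]^(1/4) = [2447×0.32/(4×5.67×10⁻⁸)]^(1/4) = 242.4 K.
ΔT = T_surf − T_eq = 289 − 242.4.

ΔT ≈ 46.6 K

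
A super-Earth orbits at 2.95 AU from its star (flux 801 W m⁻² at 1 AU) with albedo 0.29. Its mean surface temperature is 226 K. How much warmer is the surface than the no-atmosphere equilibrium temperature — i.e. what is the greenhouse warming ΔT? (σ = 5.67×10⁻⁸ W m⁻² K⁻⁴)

S = 801/2.95² = 92.04 W m⁻².
T_eq = [S(1−A)/(4σ)]^(1/4) = [92.04×0.71/(4×5.67×10⁻⁸)]^(1/4) = 130.3 K.
ΔT = T_surf − T_eq = 226 − 130.3.

ΔT ≈ 95.7 K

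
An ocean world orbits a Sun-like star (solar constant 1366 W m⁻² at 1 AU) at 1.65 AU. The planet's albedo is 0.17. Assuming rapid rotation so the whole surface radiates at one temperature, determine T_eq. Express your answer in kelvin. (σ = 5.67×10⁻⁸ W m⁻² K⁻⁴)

Flux at 1.65 AU: S = 1366/1.65² = 502 W m⁻².
Energy balance: absorbed = emitted ⇒ πR²·S(1−A) = 4πR²·σT_eq⁴, so T_eq⁴ = S(1−A)/(4σ).
T_eq = [502 × 0.83 / (4 × 5.67×10⁻⁸)]^(1/4) = (1.84×10⁹)^(1/4) = 207 K.

T_eq ≈ 207 K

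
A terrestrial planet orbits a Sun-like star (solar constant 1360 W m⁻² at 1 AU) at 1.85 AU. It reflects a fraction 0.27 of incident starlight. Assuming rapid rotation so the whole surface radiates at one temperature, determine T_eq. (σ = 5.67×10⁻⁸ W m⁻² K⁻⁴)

Flux at 1.85 AU: S = 1360/1.85² = 397 W m⁻².
Energy balance: absorbed = emitted ⇒ πR²·S(1−A) = 4πR²·σT_eq⁴, so T_eq⁴ = S(1−A)/(4σ).
T_eq = [397 × 0.73 / (4 × 5.67×10⁻⁸)]^(1/4) = (1.28×10⁹)^(1/4) = 189 K.

T_eq ≈ 189 K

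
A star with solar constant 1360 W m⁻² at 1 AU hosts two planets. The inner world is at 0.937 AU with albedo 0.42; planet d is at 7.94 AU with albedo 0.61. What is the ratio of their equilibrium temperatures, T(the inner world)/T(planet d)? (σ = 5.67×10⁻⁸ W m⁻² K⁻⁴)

T₁/T₂ ≈ 3.215

T_eq = [S₀(1−A)/(4σd²)]^(1/4), so T ∝ (1−A)^(1/4) / √d.
T₁ = [1360×0.58/(4×5.67×10⁻⁸×0.937²)]^(1/4) = 250.88 K.
T₂ = [1360×0.39/(4×5.67×10⁻⁸×7.94²)]^(1/4) = 78.04 K.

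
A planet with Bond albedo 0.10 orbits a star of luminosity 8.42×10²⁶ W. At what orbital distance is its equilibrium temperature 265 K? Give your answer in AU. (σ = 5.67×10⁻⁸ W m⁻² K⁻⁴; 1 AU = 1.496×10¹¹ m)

From T_eq⁴ = L(1−A)/(16πσd²): d = √[L(1−A)/(16πσT_eq⁴)].
d = √[8.42×10²⁶ × 0.90 / (16π × 5.67×10⁻⁸ × (265)⁴)] = 2.32×10¹¹ m = 1.55 AU.

d ≈ 1.55 AU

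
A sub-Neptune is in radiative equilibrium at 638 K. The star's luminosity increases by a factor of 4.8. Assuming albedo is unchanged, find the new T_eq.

T_eq ∝ L^(1/4) · d^(−1/2).
T′ = 638 × 4.8^(1/4) = 944 K.

T_eq ≈ 944 K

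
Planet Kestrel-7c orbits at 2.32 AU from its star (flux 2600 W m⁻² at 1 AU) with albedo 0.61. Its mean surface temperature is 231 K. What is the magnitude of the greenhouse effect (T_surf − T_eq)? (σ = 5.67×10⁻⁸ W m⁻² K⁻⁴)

ΔT ≈ 61.2 K

S = 2600/2.32² = 483.1 W m⁻².
T_eq = [S(1−A)/(4σ)]^(1/4) = [483.1×0.39/(4×5.67×10⁻⁸)]^(1/4) = 169.8 K.
ΔT = T_surf − T_eq = 231 − 169.8.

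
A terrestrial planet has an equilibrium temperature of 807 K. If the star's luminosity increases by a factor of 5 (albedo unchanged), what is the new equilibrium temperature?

T_eq ∝ L^(1/4) · d^(−1/2).
T′ = 807 × 5^(1/4) = 1210 K.

T_eq ≈ 1210 K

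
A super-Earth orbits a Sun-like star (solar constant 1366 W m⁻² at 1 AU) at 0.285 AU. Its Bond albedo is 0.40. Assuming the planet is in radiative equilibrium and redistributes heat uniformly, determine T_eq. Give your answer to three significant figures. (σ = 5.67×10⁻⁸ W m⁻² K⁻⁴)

Flux at 0.285 AU: S = 1366/0.285² = 1.68×10⁴ W m⁻².
Energy balance: absorbed = emitted ⇒ πR²·S(1−A) = 4πR²·σT_eq⁴, so T_eq⁴ = S(1−A)/(4σ).
T_eq = [1.68×10⁴ × 0.60 / (4 × 5.67×10⁻⁸)]^(1/4) = (4.45×10¹⁰)^(1/4) = 459 K.

T_eq ≈ 459 K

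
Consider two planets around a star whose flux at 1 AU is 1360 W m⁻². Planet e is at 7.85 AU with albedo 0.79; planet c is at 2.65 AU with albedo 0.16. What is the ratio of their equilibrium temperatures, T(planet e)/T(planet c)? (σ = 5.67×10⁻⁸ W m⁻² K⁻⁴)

T₁/T₂ ≈ 0.411

T_eq = [S₀(1−A)/(4σd²)]^(1/4), so T ∝ (1−A)^(1/4) / √d.
T₁ = [1360×0.21/(4×5.67×10⁻⁸×7.85²)]^(1/4) = 67.23 K.
T₂ = [1360×0.84/(4×5.67×10⁻⁸×2.65²)]^(1/4) = 163.65 K.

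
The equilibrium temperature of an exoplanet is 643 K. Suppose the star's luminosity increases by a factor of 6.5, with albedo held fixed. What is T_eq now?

T_eq ∝ L^(1/4) · d^(−1/2).
T′ = 643 × 6.5^(1/4) = 1030 K.

T_eq ≈ 1030 K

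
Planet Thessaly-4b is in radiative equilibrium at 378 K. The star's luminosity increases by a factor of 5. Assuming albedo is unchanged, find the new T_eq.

T_eq ∝ L^(1/4) · d^(−1/2).
T′ = 378 × 5^(1/4) = 565 K.

T_eq ≈ 565 K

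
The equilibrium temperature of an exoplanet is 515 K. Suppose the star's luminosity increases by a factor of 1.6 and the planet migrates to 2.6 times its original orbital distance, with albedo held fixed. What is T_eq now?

T_eq ∝ L^(1/4) · d^(−1/2).
T′ = 515 × 1.6^(1/4) / 2.6^(1/2) = 359 K.

T_eq ≈ 359 K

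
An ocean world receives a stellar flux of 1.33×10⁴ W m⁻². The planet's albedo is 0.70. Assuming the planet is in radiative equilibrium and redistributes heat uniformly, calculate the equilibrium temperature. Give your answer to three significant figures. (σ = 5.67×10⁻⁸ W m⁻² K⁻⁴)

Energy balance: absorbed = emitted ⇒ πR²·S(1−A) = 4πR²·σT_eq⁴, so T_eq⁴ = S(1−A)/(4σ).
T_eq = [1.33×10⁴ × 0.30 / (4 × 5.67×10⁻⁸)]^(1/4) = (1.76×10¹⁰)^(1/4) = 364 K.

T_eq ≈ 364 K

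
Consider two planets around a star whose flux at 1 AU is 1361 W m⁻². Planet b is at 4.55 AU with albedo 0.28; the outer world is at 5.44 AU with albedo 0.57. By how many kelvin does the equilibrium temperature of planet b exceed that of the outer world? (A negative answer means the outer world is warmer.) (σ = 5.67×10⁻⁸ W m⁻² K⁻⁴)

ΔT ≈ 23.6 K

T_eq = [S₀(1−A)/(4σd²)]^(1/4), so T ∝ (1−A)^(1/4) / √d.
T₁ = [1361×0.72/(4×5.67×10⁻⁸×4.55²)]^(1/4) = 120.19 K.
T₂ = [1361×0.43/(4×5.67×10⁻⁸×5.44²)]^(1/4) = 96.63 K.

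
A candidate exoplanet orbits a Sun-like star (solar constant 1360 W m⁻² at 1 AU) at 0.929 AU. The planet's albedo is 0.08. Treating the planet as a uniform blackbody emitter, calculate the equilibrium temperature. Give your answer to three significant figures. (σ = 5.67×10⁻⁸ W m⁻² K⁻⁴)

Flux at 0.929 AU: S = 1360/0.929² = 1580 W m⁻².
Energy balance: absorbed = emitted ⇒ πR²·S(1−A) = 4πR²·σT_eq⁴, so T_eq⁴ = S(1−A)/(4σ).
T_eq = [1580 × 0.92 / (4 × 5.67×10⁻⁸)]^(1/4) = (6.39×10⁹)^(1/4) = 283 K.

T_eq ≈ 283 K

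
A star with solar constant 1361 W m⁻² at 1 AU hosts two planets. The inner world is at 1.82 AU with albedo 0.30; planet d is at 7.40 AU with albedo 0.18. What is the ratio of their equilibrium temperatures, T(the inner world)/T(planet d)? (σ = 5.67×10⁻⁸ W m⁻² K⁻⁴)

T₁/T₂ ≈ 1.938

T_eq = [S₀(1−A)/(4σd²)]^(1/4), so T ∝ (1−A)^(1/4) / √d.
T₁ = [1361×0.70/(4×5.67×10⁻⁸×1.82²)]^(1/4) = 188.71 K.
T₂ = [1361×0.82/(4×5.67×10⁻⁸×7.40²)]^(1/4) = 97.36 K.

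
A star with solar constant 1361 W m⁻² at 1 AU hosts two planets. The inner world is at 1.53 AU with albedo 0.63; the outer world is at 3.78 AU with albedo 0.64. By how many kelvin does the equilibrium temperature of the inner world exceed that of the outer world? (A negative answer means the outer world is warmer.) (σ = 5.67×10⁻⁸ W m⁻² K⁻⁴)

T_eq = [S₀(1−A)/(4σd²)]^(1/4), so T ∝ (1−A)^(1/4) / √d.
T₁ = [1361×0.37/(4×5.67×10⁻⁸×1.53²)]^(1/4) = 175.49 K.
T₂ = [1361×0.36/(4×5.67×10⁻⁸×3.78²)]^(1/4) = 110.89 K.

ΔT ≈ 64.6 K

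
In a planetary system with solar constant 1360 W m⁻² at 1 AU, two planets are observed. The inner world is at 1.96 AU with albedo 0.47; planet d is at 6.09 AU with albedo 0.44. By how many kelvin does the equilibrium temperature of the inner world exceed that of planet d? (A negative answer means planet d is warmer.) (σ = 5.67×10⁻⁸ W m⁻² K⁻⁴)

T_eq = [S₀(1−A)/(4σd²)]^(1/4), so T ∝ (1−A)^(1/4) / √d.
T₁ = [1360×0.53/(4×5.67×10⁻⁸×1.96²)]^(1/4) = 169.60 K.
T₂ = [1360×0.56/(4×5.67×10⁻⁸×6.09²)]^(1/4) = 97.55 K.

ΔT ≈ 72.0 K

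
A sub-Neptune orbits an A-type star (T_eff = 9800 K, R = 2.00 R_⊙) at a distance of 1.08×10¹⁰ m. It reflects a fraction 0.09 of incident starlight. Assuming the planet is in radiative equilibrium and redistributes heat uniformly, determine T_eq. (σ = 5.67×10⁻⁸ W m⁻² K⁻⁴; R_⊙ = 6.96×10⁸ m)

R_⋆ = 2.00 × 6.96×10⁸ = 1.39×10⁹ m.
L = 4πR_⋆²σT_⋆⁴ = 4π(1.39×10⁹)² × 5.67×10⁻⁸ × (9800)⁴ = 1.27×10²⁸ W.
S = L/(4πd²) = 8.69×10⁶ W m⁻².
Energy balance: absorbed = emitted ⇒ πR²·S(1−A) = 4πR²·σT_eq⁴, so T_eq⁴ = S(1−A)/(4σ).
T_eq = [8.69×10⁶ × 0.91 / (4 × 5.67×10⁻⁸)]^(1/4) = (3.49×10¹³)^(1/4) = 2430 K.

T_eq ≈ 2430 K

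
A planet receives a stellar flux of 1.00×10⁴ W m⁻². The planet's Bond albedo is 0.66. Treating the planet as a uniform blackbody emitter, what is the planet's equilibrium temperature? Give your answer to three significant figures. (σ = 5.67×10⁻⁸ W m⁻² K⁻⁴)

T_eq ≈ 350 K

Energy balance: absorbed = emitted ⇒ πR²·S(1−A) = 4πR²·σT_eq⁴, so T_eq⁴ = S(1−A)/(4σ).
T_eq = [1.00×10⁴ × 0.34 / (4 × 5.67×10⁻⁸)]^(1/4) = (1.50×10¹⁰)^(1/4) = 350 K.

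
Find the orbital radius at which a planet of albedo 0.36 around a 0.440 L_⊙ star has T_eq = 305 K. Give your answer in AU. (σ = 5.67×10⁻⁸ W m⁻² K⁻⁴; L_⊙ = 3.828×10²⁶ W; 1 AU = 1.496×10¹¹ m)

L = 0.440 × 3.828×10²⁶ = 1.68×10²⁶ W.
From T_eq⁴ = L(1−A)/(16πσd²): d = √[L(1−A)/(16πσT_eq⁴)].
d = √[1.68×10²⁶ × 0.64 / (16π × 5.67×10⁻⁸ × (305)⁴)] = 6.61×10¹⁰ m = 0.442 AU.

d ≈ 0.442 AU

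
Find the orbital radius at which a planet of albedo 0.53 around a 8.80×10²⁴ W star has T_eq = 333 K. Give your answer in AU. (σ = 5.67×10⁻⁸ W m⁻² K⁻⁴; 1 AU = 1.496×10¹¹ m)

d ≈ 0.0726 AU

From T_eq⁴ = L(1−A)/(16πσd²): d = √[L(1−A)/(16πσT_eq⁴)].
d = √[8.80×10²⁴ × 0.47 / (16π × 5.67×10⁻⁸ × (333)⁴)] = 1.09×10¹⁰ m = 0.0726 AU.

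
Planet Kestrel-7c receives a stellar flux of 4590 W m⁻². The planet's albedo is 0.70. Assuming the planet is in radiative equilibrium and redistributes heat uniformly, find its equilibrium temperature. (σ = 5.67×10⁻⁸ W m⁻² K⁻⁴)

T_eq ≈ 279 K

Energy balance: absorbed = emitted ⇒ πR²·S(1−A) = 4πR²·σT_eq⁴, so T_eq⁴ = S(1−A)/(4σ).
T_eq = [4590 × 0.30 / (4 × 5.67×10⁻⁸)]^(1/4) = (6.07×10⁹)^(1/4) = 279 K.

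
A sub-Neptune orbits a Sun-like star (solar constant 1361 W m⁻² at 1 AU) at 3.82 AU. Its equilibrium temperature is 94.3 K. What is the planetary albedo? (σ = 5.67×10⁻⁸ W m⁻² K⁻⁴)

Flux at 3.82 AU: S = 1361/3.82² = 93.3 W m⁻².
From T_eq⁴ = S(1−A)/(4σ): 1−A = 4σT_eq⁴/S.
1−A = 4 × 5.67×10⁻⁸ × (94.3)⁴ / 93.3 = 0.192.

A ≈ 0.81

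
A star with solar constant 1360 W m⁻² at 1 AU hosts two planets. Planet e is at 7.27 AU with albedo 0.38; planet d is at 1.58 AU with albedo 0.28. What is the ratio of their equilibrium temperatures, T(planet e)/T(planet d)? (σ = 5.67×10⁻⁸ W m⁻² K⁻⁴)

T₁/T₂ ≈ 0.449

T_eq = [S₀(1−A)/(4σd²)]^(1/4), so T ∝ (1−A)^(1/4) / √d.
T₁ = [1360×0.62/(4×5.67×10⁻⁸×7.27²)]^(1/4) = 91.58 K.
T₂ = [1360×0.72/(4×5.67×10⁻⁸×1.58²)]^(1/4) = 203.93 K.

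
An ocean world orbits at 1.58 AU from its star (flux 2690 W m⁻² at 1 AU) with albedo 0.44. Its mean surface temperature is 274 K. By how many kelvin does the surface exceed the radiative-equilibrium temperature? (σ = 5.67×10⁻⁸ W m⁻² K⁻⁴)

S = 2690/1.58² = 1078 W m⁻².
T_eq = [S(1−A)/(4σ)]^(1/4) = [1078×0.56/(4×5.67×10⁻⁸)]^(1/4) = 227.1 K.
ΔT = T_surf − T_eq = 274 − 227.1.

ΔT ≈ 46.9 K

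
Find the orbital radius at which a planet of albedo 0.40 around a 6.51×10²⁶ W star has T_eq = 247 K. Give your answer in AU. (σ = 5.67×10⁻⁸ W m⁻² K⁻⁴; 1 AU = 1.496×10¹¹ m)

d ≈ 1.28 AU

From T_eq⁴ = L(1−A)/(16πσd²): d = √[L(1−A)/(16πσT_eq⁴)].
d = √[6.51×10²⁶ × 0.60 / (16π × 5.67×10⁻⁸ × (247)⁴)] = 1.92×10¹¹ m = 1.28 AU.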